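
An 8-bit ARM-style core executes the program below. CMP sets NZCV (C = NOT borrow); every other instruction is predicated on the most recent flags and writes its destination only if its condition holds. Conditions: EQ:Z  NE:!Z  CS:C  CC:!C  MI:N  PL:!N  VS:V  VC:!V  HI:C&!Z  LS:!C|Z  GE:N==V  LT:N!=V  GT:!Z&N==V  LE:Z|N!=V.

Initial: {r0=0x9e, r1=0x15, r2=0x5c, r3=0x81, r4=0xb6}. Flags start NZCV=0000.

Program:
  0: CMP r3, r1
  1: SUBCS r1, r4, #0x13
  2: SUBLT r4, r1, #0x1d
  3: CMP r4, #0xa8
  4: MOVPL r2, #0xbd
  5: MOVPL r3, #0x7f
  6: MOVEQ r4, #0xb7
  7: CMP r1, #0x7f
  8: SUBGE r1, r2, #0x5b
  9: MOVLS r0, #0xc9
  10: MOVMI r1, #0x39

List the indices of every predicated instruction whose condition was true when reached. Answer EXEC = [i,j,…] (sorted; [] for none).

[0] flags=0011 → (cmp)
[1] flags=0011 CS?T → r1=0xa3
[2] flags=0011 LT?T → r4=0x86
[3] flags=1000 → (cmp)
[4] flags=1000 PL?F → skip
[5] flags=1000 PL?F → skip
[6] flags=1000 EQ?F → skip
[7] flags=0011 → (cmp)
[8] flags=0011 GE?F → skip
[9] flags=0011 LS?F → skip
[10] flags=0011 MI?F → skip

EXEC = [1,2]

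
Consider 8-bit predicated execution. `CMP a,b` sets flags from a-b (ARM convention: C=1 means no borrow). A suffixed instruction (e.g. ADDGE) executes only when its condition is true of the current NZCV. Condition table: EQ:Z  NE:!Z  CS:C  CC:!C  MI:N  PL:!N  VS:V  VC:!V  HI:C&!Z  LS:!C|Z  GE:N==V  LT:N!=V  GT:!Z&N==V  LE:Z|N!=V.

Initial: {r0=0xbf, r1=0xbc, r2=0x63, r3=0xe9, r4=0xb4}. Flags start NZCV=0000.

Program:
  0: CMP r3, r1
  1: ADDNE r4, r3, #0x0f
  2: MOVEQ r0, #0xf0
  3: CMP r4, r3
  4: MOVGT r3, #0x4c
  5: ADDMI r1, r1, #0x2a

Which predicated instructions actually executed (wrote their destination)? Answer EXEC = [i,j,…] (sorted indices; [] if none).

EXEC = [1,4]

0: ✓ CMP  NZCV=0010
1: ✓ ADDNE  r4←0xf8
2: · MOVEQ
3: ✓ CMP  NZCV=0010
4: ✓ MOVGT  r3←0x4c
5: · ADDMI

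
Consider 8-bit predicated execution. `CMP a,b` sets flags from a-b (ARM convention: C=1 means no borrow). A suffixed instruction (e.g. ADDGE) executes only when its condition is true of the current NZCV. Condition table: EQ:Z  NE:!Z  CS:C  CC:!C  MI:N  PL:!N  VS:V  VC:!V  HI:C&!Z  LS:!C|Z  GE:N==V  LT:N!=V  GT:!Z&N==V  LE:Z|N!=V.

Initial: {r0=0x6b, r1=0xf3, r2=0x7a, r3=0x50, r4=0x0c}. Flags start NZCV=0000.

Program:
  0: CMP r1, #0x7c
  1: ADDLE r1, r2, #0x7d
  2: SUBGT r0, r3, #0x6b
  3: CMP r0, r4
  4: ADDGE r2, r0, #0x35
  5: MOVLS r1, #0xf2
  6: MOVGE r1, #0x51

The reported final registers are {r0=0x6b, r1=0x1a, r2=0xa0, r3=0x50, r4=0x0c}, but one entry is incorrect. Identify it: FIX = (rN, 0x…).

FIX = (r1, 0x51)

0: ✓ CMP  NZCV=0011
1: ✓ ADDLE  r1←0xf7
2: · SUBGT
3: ✓ CMP  NZCV=0010
4: ✓ ADDGE  r2←0xa0
5: · MOVLS
6: ✓ MOVGE  r1←0x51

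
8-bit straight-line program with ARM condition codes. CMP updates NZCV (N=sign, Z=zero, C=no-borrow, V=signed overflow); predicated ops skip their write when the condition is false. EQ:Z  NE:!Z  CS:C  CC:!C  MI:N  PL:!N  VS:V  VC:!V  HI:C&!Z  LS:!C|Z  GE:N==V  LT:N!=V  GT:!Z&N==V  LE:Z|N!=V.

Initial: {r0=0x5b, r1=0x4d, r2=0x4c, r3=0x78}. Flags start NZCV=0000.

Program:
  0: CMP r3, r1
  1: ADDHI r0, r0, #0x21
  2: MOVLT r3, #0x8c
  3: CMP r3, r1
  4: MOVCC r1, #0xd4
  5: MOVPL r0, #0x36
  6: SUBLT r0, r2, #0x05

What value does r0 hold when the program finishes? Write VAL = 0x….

0: ✓ CMP  NZCV=0010
1: ✓ ADDHI  r0←0x7c
2: · MOVLT
3: ✓ CMP  NZCV=0010
4: · MOVCC
5: ✓ MOVPL  r0←0x36
6: · SUBLT

VAL = 0x36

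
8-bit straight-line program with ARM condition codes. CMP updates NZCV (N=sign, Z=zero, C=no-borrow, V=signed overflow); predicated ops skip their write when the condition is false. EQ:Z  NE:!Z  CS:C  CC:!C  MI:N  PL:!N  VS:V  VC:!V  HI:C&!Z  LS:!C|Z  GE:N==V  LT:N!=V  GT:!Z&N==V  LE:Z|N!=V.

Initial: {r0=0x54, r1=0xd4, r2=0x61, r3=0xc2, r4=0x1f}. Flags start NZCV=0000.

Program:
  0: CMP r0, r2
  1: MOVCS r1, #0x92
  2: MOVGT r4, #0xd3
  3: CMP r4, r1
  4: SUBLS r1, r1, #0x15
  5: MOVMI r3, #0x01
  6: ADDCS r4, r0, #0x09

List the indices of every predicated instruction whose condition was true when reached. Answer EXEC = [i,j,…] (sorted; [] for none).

EXEC = [4]

[0] flags=1000 → (cmp)
[1] flags=1000 CS?F → skip
[2] flags=1000 GT?F → skip
[3] flags=0000 → (cmp)
[4] flags=0000 LS?T → r1=0xbf
[5] flags=0000 MI?F → skip
[6] flags=0000 CS?F → skip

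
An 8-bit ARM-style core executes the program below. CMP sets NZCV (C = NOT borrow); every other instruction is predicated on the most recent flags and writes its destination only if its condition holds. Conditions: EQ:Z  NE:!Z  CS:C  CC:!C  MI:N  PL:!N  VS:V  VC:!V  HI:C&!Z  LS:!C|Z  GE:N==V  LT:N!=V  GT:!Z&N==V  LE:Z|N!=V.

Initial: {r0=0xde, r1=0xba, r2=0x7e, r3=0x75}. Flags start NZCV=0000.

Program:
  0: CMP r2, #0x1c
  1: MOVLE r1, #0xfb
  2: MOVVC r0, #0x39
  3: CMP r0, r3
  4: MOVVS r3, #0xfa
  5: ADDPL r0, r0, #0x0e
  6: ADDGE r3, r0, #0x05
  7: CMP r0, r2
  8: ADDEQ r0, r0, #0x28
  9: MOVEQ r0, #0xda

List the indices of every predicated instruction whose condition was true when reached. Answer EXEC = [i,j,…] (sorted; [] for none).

EXEC = [2]

[0] flags=0010 → (cmp)
[1] flags=0010 LE?F → skip
[2] flags=0010 VC?T → r0=0x39
[3] flags=1000 → (cmp)
[4] flags=1000 VS?F → skip
[5] flags=1000 PL?F → skip
[6] flags=1000 GE?F → skip
[7] flags=1000 → (cmp)
[8] flags=1000 EQ?F → skip
[9] flags=1000 EQ?F → skip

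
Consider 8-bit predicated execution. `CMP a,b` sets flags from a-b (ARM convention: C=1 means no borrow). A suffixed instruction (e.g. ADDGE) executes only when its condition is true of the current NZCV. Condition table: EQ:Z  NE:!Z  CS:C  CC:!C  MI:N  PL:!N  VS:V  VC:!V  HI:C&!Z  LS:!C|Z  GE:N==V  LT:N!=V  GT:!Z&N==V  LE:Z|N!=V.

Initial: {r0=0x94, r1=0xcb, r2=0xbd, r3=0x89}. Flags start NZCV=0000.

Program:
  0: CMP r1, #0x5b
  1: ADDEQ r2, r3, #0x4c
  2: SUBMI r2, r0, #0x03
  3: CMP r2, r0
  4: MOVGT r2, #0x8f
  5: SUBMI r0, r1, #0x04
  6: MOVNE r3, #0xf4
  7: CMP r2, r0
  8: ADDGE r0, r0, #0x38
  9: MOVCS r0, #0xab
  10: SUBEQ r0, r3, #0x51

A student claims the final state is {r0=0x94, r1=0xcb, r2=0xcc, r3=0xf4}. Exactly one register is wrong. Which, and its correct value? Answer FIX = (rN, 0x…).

FIX = (r2, 0x8f)

0: ✓ CMP  NZCV=0011
1: · ADDEQ
2: · SUBMI
3: ✓ CMP  NZCV=0010
4: ✓ MOVGT  r2←0x8f
5: · SUBMI
6: ✓ MOVNE  r3←0xf4
7: ✓ CMP  NZCV=1000
8: · ADDGE
9: · MOVCS
10: · SUBEQ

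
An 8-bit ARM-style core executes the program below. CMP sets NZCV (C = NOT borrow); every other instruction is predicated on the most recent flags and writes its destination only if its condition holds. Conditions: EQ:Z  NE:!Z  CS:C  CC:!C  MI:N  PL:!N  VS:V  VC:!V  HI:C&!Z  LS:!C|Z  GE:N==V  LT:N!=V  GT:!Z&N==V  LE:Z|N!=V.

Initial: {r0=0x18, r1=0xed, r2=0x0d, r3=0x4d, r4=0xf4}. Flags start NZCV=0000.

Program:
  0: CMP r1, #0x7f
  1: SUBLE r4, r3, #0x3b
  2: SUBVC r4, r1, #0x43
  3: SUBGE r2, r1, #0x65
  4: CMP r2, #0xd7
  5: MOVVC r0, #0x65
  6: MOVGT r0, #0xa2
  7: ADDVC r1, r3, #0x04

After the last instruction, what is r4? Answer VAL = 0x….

VAL = 0x12

[0] flags=0011 → (cmp)
[1] flags=0011 LE?T → r4=0x12
[2] flags=0011 VC?F → skip
[3] flags=0011 GE?F → skip
[4] flags=0000 → (cmp)
[5] flags=0000 VC?T → r0=0x65
[6] flags=0000 GT?T → r0=0xa2
[7] flags=0000 VC?T → r1=0x51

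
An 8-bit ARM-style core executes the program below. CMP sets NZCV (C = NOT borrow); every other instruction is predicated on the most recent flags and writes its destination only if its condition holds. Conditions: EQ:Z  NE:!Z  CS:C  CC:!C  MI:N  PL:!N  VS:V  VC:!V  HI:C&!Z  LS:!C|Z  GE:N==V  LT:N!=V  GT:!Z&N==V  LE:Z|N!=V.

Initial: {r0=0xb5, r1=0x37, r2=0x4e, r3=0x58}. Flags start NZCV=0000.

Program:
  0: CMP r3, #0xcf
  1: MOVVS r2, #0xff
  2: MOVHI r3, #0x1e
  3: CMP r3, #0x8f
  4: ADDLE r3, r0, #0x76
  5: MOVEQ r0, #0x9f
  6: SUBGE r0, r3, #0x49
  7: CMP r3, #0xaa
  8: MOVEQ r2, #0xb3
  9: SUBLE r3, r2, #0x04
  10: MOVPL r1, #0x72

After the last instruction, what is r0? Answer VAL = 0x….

VAL = 0x0f

0: ✓ CMP  NZCV=1001
1: ✓ MOVVS  r2←0xff
2: · MOVHI
3: ✓ CMP  NZCV=1001
4: · ADDLE
5: · MOVEQ
6: ✓ SUBGE  r0←0x0f
7: ✓ CMP  NZCV=1001
8: · MOVEQ
9: · SUBLE
10: · MOVPL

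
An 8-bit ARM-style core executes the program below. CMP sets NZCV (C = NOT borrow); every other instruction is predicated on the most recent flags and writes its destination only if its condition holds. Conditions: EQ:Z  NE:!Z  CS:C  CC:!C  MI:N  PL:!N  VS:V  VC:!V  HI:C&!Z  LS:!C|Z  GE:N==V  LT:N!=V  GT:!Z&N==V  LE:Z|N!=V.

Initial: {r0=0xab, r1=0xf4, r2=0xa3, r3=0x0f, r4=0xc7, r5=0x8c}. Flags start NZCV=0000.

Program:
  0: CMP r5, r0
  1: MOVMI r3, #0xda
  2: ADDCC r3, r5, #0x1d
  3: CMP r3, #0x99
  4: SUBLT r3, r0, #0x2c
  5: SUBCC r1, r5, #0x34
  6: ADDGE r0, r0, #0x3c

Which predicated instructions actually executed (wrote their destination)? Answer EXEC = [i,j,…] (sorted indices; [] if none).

0: ✓ CMP  NZCV=1000
1: ✓ MOVMI  r3←0xda
2: ✓ ADDCC  r3←0xa9
3: ✓ CMP  NZCV=0010
4: · SUBLT
5: · SUBCC
6: ✓ ADDGE  r0←0xe7

EXEC = [1,2,6]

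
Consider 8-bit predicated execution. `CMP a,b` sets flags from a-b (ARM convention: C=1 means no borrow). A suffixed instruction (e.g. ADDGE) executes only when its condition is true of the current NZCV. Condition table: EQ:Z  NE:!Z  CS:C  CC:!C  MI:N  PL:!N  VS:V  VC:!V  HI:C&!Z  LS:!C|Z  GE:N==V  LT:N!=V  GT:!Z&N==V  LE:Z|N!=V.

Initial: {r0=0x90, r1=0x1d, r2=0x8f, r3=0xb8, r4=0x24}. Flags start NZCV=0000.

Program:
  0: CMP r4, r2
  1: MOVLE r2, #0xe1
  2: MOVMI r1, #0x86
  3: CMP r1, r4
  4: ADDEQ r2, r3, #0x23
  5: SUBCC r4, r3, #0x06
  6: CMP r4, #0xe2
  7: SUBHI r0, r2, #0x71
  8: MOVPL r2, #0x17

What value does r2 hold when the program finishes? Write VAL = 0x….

0: ✓ CMP  NZCV=1001
1: · MOVLE
2: ✓ MOVMI  r1←0x86
3: ✓ CMP  NZCV=0011
4: · ADDEQ
5: · SUBCC
6: ✓ CMP  NZCV=0000
7: · SUBHI
8: ✓ MOVPL  r2←0x17

VAL = 0x17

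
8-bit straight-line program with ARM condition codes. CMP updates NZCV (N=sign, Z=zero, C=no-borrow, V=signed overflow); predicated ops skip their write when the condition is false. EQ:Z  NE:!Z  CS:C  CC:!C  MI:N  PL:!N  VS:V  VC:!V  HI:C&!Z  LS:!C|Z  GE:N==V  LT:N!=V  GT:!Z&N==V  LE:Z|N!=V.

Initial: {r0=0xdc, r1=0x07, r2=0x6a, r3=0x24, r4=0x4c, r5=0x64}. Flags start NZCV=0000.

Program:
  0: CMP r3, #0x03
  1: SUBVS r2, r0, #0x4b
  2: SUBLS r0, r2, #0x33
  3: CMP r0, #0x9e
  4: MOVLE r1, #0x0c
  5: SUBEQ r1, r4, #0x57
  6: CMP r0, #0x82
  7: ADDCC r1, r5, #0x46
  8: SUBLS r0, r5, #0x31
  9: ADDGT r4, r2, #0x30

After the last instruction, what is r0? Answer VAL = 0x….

VAL = 0xdc

[0] flags=0010 → (cmp)
[1] flags=0010 VS?F → skip
[2] flags=0010 LS?F → skip
[3] flags=0010 → (cmp)
[4] flags=0010 LE?F → skip
[5] flags=0010 EQ?F → skip
[6] flags=0010 → (cmp)
[7] flags=0010 CC?F → skip
[8] flags=0010 LS?F → skip
[9] flags=0010 GT?T → r4=0x9a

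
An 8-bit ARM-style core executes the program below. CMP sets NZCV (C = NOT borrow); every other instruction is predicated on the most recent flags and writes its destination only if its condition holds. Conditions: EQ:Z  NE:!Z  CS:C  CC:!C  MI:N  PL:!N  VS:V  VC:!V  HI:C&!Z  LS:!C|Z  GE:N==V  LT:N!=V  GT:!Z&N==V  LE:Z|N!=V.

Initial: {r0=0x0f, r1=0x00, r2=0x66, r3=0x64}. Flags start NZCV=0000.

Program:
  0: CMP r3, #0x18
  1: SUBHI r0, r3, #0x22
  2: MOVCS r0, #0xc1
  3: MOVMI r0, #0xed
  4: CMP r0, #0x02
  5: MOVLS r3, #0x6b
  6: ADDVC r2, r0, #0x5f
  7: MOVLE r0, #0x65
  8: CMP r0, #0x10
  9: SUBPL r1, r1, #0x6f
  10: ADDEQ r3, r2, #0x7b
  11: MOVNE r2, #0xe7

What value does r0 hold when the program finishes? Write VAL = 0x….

0: ✓ CMP  NZCV=0010
1: ✓ SUBHI  r0←0x42
2: ✓ MOVCS  r0←0xc1
3: · MOVMI
4: ✓ CMP  NZCV=1010
5: · MOVLS
6: ✓ ADDVC  r2←0x20
7: ✓ MOVLE  r0←0x65
8: ✓ CMP  NZCV=0010
9: ✓ SUBPL  r1←0x91
10: · ADDEQ
11: ✓ MOVNE  r2←0xe7

VAL = 0x65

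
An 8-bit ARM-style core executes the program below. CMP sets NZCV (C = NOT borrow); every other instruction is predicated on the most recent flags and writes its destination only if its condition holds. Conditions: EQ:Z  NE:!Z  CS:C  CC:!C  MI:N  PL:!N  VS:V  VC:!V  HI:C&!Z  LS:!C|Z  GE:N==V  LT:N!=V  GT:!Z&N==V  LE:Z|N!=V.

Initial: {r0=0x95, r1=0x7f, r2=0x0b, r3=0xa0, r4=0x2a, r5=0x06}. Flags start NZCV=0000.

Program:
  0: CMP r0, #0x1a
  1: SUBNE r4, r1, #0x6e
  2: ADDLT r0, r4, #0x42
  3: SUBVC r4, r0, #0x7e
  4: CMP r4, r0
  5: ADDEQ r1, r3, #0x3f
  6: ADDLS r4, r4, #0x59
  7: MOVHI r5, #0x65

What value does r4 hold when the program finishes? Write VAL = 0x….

[0] flags=0011 → (cmp)
[1] flags=0011 NE?T → r4=0x11
[2] flags=0011 LT?T → r0=0x53
[3] flags=0011 VC?F → skip
[4] flags=1000 → (cmp)
[5] flags=1000 EQ?F → skip
[6] flags=1000 LS?T → r4=0x6a
[7] flags=1000 HI?F → skip

VAL = 0x6a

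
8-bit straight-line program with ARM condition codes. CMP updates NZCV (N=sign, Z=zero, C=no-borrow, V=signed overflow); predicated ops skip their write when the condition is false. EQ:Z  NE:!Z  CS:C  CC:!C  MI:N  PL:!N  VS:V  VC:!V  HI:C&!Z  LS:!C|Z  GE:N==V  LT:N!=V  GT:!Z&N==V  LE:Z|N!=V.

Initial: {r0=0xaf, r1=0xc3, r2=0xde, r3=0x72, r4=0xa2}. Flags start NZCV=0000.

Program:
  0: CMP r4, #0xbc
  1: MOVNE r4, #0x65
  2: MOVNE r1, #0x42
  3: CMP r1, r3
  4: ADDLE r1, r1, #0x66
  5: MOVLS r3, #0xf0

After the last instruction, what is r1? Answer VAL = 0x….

VAL = 0xa8

[0] flags=1000 → (cmp)
[1] flags=1000 NE?T → r4=0x65
[2] flags=1000 NE?T → r1=0x42
[3] flags=1000 → (cmp)
[4] flags=1000 LE?T → r1=0xa8
[5] flags=1000 LS?T → r3=0xf0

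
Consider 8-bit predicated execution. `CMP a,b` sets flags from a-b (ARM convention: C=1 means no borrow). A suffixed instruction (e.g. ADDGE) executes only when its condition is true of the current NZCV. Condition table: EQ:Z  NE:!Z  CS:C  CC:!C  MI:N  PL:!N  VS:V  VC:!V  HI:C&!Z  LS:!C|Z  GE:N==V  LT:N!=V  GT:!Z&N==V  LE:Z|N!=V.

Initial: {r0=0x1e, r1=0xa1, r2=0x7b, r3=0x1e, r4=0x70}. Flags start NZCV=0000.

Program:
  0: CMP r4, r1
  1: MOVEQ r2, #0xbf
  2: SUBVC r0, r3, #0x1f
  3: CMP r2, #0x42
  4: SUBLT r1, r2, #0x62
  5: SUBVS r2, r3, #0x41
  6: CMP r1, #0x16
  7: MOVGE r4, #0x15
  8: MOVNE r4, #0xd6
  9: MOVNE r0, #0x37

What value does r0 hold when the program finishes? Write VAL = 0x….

VAL = 0x37

[0] flags=1001 → (cmp)
[1] flags=1001 EQ?F → skip
[2] flags=1001 VC?F → skip
[3] flags=0010 → (cmp)
[4] flags=0010 LT?F → skip
[5] flags=0010 VS?F → skip
[6] flags=1010 → (cmp)
[7] flags=1010 GE?F → skip
[8] flags=1010 NE?T → r4=0xd6
[9] flags=1010 NE?T → r0=0x37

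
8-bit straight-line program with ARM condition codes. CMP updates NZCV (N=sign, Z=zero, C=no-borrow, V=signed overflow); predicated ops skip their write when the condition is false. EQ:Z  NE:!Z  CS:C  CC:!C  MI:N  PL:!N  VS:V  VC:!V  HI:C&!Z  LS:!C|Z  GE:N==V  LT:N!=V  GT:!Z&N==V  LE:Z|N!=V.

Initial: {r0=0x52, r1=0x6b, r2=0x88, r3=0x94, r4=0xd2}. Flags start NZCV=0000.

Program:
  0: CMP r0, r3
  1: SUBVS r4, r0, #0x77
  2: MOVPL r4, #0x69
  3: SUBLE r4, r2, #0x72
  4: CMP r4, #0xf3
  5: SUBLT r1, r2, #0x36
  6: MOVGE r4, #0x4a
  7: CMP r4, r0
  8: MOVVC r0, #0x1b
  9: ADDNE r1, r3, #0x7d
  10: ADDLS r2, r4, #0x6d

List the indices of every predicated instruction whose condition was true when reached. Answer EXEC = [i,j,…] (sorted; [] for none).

0: ✓ CMP  NZCV=1001
1: ✓ SUBVS  r4←0xdb
2: · MOVPL
3: · SUBLE
4: ✓ CMP  NZCV=1000
5: ✓ SUBLT  r1←0x52
6: · MOVGE
7: ✓ CMP  NZCV=1010
8: ✓ MOVVC  r0←0x1b
9: ✓ ADDNE  r1←0x11
10: · ADDLS

EXEC = [1,5,8,9]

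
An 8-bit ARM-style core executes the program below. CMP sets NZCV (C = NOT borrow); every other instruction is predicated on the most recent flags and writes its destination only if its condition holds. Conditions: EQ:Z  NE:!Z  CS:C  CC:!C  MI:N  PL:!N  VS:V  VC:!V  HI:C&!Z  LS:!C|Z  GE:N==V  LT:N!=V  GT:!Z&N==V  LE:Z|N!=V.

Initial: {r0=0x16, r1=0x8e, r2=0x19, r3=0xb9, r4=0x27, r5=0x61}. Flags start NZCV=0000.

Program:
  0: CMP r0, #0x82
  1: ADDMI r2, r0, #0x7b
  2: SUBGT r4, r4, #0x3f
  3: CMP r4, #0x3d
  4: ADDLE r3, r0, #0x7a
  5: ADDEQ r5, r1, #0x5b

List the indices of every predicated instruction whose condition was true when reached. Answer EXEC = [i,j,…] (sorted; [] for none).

[0] flags=1001 → (cmp)
[1] flags=1001 MI?T → r2=0x91
[2] flags=1001 GT?T → r4=0xe8
[3] flags=1010 → (cmp)
[4] flags=1010 LE?T → r3=0x90
[5] flags=1010 EQ?F → skip

EXEC = [1,2,4]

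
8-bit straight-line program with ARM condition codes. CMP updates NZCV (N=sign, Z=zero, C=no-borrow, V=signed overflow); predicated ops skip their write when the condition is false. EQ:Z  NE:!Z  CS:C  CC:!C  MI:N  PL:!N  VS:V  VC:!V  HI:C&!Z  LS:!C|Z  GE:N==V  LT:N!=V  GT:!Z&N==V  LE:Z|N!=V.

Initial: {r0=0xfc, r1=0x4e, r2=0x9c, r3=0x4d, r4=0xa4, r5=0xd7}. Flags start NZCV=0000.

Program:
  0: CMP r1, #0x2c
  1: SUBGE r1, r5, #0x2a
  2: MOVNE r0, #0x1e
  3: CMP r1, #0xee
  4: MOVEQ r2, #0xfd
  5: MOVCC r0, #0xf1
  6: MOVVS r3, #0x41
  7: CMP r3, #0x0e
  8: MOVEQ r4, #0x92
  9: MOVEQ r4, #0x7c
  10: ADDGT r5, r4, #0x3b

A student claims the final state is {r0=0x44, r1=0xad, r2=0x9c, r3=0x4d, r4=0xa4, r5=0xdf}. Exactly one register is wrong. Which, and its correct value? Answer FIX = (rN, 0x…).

FIX = (r0, 0xf1)

[0] flags=0010 → (cmp)
[1] flags=0010 GE?T → r1=0xad
[2] flags=0010 NE?T → r0=0x1e
[3] flags=1000 → (cmp)
[4] flags=1000 EQ?F → skip
[5] flags=1000 CC?T → r0=0xf1
[6] flags=1000 VS?F → skip
[7] flags=0010 → (cmp)
[8] flags=0010 EQ?F → skip
[9] flags=0010 EQ?F → skip
[10] flags=0010 GT?T → r5=0xdf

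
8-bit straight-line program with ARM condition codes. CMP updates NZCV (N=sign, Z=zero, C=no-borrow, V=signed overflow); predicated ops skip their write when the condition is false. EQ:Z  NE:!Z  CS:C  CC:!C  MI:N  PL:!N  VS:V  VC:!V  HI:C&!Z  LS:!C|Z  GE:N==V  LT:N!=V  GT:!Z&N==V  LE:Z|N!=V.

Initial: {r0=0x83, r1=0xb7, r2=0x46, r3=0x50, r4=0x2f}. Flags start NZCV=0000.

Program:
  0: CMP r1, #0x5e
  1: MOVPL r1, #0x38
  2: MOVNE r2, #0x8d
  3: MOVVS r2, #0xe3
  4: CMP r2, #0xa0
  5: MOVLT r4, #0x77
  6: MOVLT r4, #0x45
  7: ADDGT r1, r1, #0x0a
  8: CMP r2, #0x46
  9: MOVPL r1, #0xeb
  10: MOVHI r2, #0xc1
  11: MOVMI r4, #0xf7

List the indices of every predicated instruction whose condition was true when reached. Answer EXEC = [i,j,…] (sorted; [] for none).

EXEC = [1,2,3,7,10,11]

0: ✓ CMP  NZCV=0011
1: ✓ MOVPL  r1←0x38
2: ✓ MOVNE  r2←0x8d
3: ✓ MOVVS  r2←0xe3
4: ✓ CMP  NZCV=0010
5: · MOVLT
6: · MOVLT
7: ✓ ADDGT  r1←0x42
8: ✓ CMP  NZCV=1010
9: · MOVPL
10: ✓ MOVHI  r2←0xc1
11: ✓ MOVMI  r4←0xf7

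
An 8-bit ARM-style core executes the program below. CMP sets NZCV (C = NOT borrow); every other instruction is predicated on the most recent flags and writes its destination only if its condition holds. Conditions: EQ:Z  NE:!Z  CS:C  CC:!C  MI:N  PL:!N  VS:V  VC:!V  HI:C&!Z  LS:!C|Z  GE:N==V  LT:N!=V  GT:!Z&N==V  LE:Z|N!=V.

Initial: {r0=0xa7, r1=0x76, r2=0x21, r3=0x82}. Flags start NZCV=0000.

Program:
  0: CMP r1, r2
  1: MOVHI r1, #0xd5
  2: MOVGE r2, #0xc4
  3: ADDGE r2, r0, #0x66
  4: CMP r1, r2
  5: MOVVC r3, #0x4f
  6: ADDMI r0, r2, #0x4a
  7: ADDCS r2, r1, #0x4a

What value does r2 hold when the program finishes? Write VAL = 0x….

VAL = 0x1f

0: ✓ CMP  NZCV=0010
1: ✓ MOVHI  r1←0xd5
2: ✓ MOVGE  r2←0xc4
3: ✓ ADDGE  r2←0x0d
4: ✓ CMP  NZCV=1010
5: ✓ MOVVC  r3←0x4f
6: ✓ ADDMI  r0←0x57
7: ✓ ADDCS  r2←0x1f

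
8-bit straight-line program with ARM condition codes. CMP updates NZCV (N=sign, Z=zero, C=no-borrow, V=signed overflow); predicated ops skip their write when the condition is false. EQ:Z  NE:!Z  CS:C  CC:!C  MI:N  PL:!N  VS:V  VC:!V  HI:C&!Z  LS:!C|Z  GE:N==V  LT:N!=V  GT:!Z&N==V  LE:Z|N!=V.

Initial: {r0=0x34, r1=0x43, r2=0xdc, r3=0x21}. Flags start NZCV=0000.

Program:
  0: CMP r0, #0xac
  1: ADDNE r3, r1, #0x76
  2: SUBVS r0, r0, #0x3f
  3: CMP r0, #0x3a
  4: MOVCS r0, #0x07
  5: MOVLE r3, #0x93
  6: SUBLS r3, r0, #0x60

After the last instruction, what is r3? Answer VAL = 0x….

VAL = 0x93

0: ✓ CMP  NZCV=1001
1: ✓ ADDNE  r3←0xb9
2: ✓ SUBVS  r0←0xf5
3: ✓ CMP  NZCV=1010
4: ✓ MOVCS  r0←0x07
5: ✓ MOVLE  r3←0x93
6: · SUBLS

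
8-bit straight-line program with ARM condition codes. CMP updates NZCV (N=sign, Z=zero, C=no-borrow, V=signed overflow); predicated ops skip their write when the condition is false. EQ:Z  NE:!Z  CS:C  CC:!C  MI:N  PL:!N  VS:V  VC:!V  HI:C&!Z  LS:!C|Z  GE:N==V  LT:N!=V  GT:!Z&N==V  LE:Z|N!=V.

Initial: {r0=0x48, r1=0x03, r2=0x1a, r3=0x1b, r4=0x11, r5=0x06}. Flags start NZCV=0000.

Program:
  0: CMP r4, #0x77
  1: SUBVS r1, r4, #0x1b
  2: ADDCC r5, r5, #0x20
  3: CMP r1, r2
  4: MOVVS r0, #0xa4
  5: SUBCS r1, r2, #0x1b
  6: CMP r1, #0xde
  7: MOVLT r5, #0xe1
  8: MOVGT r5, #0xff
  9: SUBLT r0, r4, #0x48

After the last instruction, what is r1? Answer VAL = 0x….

VAL = 0x03

[0] flags=1000 → (cmp)
[1] flags=1000 VS?F → skip
[2] flags=1000 CC?T → r5=0x26
[3] flags=1000 → (cmp)
[4] flags=1000 VS?F → skip
[5] flags=1000 CS?F → skip
[6] flags=0000 → (cmp)
[7] flags=0000 LT?F → skip
[8] flags=0000 GT?T → r5=0xff
[9] flags=0000 LT?F → skip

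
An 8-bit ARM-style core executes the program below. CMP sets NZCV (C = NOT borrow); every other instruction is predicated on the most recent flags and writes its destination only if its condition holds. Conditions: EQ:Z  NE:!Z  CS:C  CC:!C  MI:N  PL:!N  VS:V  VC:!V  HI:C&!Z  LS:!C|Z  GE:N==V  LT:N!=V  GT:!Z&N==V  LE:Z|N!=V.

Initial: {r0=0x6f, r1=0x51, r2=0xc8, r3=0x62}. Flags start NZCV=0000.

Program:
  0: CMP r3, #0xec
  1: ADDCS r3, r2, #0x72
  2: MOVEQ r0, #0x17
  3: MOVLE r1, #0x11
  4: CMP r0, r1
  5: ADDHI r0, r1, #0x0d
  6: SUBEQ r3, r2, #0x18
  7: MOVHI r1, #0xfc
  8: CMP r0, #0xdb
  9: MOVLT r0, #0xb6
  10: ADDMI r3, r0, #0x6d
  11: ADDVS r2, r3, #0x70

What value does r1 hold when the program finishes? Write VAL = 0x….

[0] flags=0000 → (cmp)
[1] flags=0000 CS?F → skip
[2] flags=0000 EQ?F → skip
[3] flags=0000 LE?F → skip
[4] flags=0010 → (cmp)
[5] flags=0010 HI?T → r0=0x5e
[6] flags=0010 EQ?F → skip
[7] flags=0010 HI?T → r1=0xfc
[8] flags=1001 → (cmp)
[9] flags=1001 LT?F → skip
[10] flags=1001 MI?T → r3=0xcb
[11] flags=1001 VS?T → r2=0x3b

VAL = 0xfc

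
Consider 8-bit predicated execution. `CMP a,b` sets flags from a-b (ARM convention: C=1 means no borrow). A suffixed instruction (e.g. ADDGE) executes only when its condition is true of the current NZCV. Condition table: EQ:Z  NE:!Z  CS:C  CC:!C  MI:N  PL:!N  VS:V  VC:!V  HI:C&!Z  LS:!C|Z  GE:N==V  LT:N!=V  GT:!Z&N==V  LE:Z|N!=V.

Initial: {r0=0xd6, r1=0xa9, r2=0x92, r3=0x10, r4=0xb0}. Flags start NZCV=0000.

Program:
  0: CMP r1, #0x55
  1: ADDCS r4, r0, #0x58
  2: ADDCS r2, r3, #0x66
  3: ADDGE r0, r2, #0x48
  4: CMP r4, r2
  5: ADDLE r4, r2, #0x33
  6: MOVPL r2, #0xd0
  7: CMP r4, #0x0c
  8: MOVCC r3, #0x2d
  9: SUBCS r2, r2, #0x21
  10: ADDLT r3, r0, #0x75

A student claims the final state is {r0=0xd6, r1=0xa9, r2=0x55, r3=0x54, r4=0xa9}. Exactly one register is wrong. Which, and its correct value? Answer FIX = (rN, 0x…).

[0] flags=0011 → (cmp)
[1] flags=0011 CS?T → r4=0x2e
[2] flags=0011 CS?T → r2=0x76
[3] flags=0011 GE?F → skip
[4] flags=1000 → (cmp)
[5] flags=1000 LE?T → r4=0xa9
[6] flags=1000 PL?F → skip
[7] flags=1010 → (cmp)
[8] flags=1010 CC?F → skip
[9] flags=1010 CS?T → r2=0x55
[10] flags=1010 LT?T → r3=0x4b

FIX = (r3, 0x4b)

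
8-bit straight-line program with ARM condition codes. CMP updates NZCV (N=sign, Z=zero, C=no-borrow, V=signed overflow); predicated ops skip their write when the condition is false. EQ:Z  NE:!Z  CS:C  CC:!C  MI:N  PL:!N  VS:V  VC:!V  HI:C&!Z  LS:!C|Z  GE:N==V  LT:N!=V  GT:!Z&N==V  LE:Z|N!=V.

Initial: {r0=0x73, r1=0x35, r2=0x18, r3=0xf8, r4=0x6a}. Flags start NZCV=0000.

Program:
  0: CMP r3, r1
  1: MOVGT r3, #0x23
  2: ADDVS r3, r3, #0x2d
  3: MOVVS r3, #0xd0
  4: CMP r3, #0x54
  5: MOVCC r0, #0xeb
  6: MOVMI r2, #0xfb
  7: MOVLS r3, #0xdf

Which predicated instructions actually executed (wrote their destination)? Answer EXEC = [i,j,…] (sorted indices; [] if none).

[0] flags=1010 → (cmp)
[1] flags=1010 GT?F → skip
[2] flags=1010 VS?F → skip
[3] flags=1010 VS?F → skip
[4] flags=1010 → (cmp)
[5] flags=1010 CC?F → skip
[6] flags=1010 MI?T → r2=0xfb
[7] flags=1010 LS?F → skip

EXEC = [6]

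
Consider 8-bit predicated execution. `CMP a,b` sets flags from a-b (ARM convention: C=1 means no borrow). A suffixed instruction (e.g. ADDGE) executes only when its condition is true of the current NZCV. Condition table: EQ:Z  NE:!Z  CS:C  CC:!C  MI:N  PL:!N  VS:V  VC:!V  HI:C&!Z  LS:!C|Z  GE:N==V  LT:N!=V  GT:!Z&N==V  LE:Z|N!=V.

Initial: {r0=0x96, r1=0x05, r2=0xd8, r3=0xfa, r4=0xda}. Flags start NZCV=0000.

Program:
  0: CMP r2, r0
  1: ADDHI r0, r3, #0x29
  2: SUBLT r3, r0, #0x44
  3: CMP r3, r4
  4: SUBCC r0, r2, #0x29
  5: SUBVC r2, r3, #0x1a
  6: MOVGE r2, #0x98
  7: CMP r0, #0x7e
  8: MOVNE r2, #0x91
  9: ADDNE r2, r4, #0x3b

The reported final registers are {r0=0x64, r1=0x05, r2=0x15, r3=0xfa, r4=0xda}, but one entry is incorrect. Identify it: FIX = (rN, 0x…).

FIX = (r0, 0x23)

0: ✓ CMP  NZCV=0010
1: ✓ ADDHI  r0←0x23
2: · SUBLT
3: ✓ CMP  NZCV=0010
4: · SUBCC
5: ✓ SUBVC  r2←0xe0
6: ✓ MOVGE  r2←0x98
7: ✓ CMP  NZCV=1000
8: ✓ MOVNE  r2←0x91
9: ✓ ADDNE  r2←0x15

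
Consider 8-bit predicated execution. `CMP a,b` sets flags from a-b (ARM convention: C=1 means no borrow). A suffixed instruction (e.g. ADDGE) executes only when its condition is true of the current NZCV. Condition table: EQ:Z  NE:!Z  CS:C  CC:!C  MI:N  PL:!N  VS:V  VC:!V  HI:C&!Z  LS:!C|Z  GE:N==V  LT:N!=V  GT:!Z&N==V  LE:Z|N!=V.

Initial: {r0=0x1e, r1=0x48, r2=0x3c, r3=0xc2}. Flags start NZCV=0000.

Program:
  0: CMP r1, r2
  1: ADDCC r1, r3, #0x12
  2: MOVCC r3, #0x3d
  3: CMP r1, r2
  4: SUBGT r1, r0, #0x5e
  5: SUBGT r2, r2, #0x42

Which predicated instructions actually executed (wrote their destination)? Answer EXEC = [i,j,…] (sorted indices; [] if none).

EXEC = [4,5]

0: ✓ CMP  NZCV=0010
1: · ADDCC
2: · MOVCC
3: ✓ CMP  NZCV=0010
4: ✓ SUBGT  r1←0xc0
5: ✓ SUBGT  r2←0xfa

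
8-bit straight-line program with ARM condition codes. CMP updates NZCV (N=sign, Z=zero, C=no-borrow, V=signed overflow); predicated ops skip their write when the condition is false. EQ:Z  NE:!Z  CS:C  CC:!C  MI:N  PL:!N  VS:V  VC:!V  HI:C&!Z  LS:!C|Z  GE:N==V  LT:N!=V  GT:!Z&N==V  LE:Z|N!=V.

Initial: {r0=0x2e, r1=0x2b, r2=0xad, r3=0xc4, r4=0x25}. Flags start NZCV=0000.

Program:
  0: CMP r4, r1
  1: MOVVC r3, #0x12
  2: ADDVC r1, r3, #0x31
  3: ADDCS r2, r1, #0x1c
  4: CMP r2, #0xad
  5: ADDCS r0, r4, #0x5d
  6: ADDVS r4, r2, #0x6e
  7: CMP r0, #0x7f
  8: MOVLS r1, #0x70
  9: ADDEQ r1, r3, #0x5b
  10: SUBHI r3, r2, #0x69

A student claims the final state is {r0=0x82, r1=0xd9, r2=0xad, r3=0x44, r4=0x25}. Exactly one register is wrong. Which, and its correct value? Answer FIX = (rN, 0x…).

FIX = (r1, 0x43)

[0] flags=1000 → (cmp)
[1] flags=1000 VC?T → r3=0x12
[2] flags=1000 VC?T → r1=0x43
[3] flags=1000 CS?F → skip
[4] flags=0110 → (cmp)
[5] flags=0110 CS?T → r0=0x82
[6] flags=0110 VS?F → skip
[7] flags=0011 → (cmp)
[8] flags=0011 LS?F → skip
[9] flags=0011 EQ?F → skip
[10] flags=0011 HI?T → r3=0x44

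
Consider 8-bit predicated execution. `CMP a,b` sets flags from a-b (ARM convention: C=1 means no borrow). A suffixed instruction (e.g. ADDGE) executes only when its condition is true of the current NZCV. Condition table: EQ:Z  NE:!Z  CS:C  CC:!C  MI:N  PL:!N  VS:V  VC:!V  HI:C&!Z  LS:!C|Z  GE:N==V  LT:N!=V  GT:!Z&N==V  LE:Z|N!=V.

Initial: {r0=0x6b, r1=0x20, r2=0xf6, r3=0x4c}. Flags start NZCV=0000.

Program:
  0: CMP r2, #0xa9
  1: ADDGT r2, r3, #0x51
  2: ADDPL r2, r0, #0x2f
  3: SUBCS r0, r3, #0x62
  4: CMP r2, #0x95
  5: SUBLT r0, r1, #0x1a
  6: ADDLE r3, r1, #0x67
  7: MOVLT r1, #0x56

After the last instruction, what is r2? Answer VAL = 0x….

[0] flags=0010 → (cmp)
[1] flags=0010 GT?T → r2=0x9d
[2] flags=0010 PL?T → r2=0x9a
[3] flags=0010 CS?T → r0=0xea
[4] flags=0010 → (cmp)
[5] flags=0010 LT?F → skip
[6] flags=0010 LE?F → skip
[7] flags=0010 LT?F → skip

VAL = 0x9a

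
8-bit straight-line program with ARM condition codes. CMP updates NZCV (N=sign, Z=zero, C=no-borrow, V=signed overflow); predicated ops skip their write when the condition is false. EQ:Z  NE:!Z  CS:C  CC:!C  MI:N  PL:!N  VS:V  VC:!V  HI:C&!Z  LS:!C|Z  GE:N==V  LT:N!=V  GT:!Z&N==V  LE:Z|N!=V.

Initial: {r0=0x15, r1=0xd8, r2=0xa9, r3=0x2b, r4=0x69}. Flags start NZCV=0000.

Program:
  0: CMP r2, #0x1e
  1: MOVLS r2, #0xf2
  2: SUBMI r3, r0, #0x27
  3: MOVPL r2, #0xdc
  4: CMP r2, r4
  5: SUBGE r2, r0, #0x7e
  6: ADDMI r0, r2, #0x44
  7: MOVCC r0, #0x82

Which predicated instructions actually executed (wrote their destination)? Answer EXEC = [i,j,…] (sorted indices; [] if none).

[0] flags=1010 → (cmp)
[1] flags=1010 LS?F → skip
[2] flags=1010 MI?T → r3=0xee
[3] flags=1010 PL?F → skip
[4] flags=0011 → (cmp)
[5] flags=0011 GE?F → skip
[6] flags=0011 MI?F → skip
[7] flags=0011 CC?F → skip

EXEC = [2]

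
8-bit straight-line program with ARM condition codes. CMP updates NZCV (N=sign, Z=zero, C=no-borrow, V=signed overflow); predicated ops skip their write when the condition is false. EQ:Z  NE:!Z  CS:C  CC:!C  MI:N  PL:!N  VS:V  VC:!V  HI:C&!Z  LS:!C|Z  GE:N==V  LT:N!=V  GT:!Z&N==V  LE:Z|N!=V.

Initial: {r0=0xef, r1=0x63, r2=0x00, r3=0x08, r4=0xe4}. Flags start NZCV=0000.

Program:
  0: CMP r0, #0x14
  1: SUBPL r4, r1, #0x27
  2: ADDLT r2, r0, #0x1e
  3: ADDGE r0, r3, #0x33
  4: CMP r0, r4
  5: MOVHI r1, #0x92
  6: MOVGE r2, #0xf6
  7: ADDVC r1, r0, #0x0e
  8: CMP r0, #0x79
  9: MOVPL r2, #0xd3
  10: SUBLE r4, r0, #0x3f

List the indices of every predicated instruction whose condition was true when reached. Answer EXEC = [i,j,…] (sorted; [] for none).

0: ✓ CMP  NZCV=1010
1: · SUBPL
2: ✓ ADDLT  r2←0x0d
3: · ADDGE
4: ✓ CMP  NZCV=0010
5: ✓ MOVHI  r1←0x92
6: ✓ MOVGE  r2←0xf6
7: ✓ ADDVC  r1←0xfd
8: ✓ CMP  NZCV=0011
9: ✓ MOVPL  r2←0xd3
10: ✓ SUBLE  r4←0xb0

EXEC = [2,5,6,7,9,10]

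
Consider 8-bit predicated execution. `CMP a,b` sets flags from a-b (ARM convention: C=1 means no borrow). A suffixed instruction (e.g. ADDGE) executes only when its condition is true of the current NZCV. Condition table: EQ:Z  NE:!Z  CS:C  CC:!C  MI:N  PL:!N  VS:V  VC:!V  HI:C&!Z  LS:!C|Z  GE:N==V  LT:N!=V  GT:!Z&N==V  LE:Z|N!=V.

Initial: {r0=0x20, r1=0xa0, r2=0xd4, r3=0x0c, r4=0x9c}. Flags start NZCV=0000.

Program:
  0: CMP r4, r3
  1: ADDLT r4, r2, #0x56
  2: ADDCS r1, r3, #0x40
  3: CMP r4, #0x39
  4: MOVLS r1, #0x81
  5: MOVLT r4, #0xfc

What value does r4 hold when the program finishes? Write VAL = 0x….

0: ✓ CMP  NZCV=1010
1: ✓ ADDLT  r4←0x2a
2: ✓ ADDCS  r1←0x4c
3: ✓ CMP  NZCV=1000
4: ✓ MOVLS  r1←0x81
5: ✓ MOVLT  r4←0xfc

VAL = 0xfc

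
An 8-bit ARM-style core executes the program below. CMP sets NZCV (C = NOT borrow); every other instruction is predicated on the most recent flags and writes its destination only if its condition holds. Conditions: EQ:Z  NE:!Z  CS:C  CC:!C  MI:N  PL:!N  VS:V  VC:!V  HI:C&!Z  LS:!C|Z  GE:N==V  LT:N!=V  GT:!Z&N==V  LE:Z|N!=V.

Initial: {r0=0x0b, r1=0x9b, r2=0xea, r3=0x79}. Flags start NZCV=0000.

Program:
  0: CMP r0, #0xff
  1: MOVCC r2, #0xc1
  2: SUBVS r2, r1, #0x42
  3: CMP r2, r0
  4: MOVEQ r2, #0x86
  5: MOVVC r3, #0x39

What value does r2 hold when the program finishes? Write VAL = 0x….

[0] flags=0000 → (cmp)
[1] flags=0000 CC?T → r2=0xc1
[2] flags=0000 VS?F → skip
[3] flags=1010 → (cmp)
[4] flags=1010 EQ?F → skip
[5] flags=1010 VC?T → r3=0x39

VAL = 0xc1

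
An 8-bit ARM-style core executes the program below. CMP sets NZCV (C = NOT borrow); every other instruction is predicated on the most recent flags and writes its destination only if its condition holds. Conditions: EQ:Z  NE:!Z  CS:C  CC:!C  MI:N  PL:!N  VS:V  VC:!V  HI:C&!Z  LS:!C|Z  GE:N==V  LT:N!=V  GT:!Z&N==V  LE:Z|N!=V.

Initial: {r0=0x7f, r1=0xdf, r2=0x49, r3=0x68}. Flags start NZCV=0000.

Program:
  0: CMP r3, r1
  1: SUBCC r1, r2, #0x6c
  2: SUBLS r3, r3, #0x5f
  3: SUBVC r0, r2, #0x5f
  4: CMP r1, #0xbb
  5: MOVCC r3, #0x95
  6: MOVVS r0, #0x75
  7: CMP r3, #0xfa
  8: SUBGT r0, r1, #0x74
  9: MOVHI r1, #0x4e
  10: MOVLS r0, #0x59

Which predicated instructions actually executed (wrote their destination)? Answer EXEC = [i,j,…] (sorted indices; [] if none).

EXEC = [1,2,8,10]

[0] flags=1001 → (cmp)
[1] flags=1001 CC?T → r1=0xdd
[2] flags=1001 LS?T → r3=0x09
[3] flags=1001 VC?F → skip
[4] flags=0010 → (cmp)
[5] flags=0010 CC?F → skip
[6] flags=0010 VS?F → skip
[7] flags=0000 → (cmp)
[8] flags=0000 GT?T → r0=0x69
[9] flags=0000 HI?F → skip
[10] flags=0000 LS?T → r0=0x59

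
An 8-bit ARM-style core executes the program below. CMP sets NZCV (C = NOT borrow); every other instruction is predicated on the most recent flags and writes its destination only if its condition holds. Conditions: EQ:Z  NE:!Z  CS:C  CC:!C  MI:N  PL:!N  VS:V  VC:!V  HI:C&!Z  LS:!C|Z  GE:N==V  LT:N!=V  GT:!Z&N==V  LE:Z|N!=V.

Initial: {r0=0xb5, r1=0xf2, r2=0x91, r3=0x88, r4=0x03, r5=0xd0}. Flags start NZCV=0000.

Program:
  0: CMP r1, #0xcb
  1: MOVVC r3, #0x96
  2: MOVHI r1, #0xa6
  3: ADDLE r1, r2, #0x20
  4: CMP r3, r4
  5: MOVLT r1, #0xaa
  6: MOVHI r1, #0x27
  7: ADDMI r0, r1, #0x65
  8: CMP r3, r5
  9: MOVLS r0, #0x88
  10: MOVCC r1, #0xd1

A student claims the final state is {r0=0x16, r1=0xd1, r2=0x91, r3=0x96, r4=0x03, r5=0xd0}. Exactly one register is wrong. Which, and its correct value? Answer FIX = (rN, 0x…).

FIX = (r0, 0x88)

[0] flags=0010 → (cmp)
[1] flags=0010 VC?T → r3=0x96
[2] flags=0010 HI?T → r1=0xa6
[3] flags=0010 LE?F → skip
[4] flags=1010 → (cmp)
[5] flags=1010 LT?T → r1=0xaa
[6] flags=1010 HI?T → r1=0x27
[7] flags=1010 MI?T → r0=0x8c
[8] flags=1000 → (cmp)
[9] flags=1000 LS?T → r0=0x88
[10] flags=1000 CC?T → r1=0xd1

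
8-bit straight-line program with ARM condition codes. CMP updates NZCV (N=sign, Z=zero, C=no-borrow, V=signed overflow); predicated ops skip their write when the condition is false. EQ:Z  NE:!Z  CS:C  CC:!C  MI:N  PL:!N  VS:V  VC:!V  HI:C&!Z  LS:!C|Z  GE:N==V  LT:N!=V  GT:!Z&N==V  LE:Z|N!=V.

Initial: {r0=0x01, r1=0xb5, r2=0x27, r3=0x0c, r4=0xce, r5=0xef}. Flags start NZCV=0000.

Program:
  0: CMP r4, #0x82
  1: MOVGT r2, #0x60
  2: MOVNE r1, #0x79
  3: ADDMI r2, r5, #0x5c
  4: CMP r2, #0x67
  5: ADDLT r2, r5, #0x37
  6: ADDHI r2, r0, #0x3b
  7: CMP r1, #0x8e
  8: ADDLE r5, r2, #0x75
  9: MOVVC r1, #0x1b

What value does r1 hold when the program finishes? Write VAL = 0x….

[0] flags=0010 → (cmp)
[1] flags=0010 GT?T → r2=0x60
[2] flags=0010 NE?T → r1=0x79
[3] flags=0010 MI?F → skip
[4] flags=1000 → (cmp)
[5] flags=1000 LT?T → r2=0x26
[6] flags=1000 HI?F → skip
[7] flags=1001 → (cmp)
[8] flags=1001 LE?F → skip
[9] flags=1001 VC?F → skip

VAL = 0x79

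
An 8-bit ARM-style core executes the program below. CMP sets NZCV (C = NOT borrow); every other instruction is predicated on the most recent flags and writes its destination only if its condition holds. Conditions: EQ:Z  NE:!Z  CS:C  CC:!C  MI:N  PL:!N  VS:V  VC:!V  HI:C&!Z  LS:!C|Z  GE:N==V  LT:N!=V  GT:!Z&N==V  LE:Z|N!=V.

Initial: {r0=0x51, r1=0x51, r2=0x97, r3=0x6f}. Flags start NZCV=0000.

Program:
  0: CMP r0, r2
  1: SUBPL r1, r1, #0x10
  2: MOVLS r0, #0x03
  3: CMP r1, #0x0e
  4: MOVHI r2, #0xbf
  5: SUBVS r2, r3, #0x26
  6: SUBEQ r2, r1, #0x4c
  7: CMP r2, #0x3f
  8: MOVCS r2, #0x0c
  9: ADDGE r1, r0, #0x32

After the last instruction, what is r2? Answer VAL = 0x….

0: ✓ CMP  NZCV=1001
1: · SUBPL
2: ✓ MOVLS  r0←0x03
3: ✓ CMP  NZCV=0010
4: ✓ MOVHI  r2←0xbf
5: · SUBVS
6: · SUBEQ
7: ✓ CMP  NZCV=1010
8: ✓ MOVCS  r2←0x0c
9: · ADDGE

VAL = 0x0c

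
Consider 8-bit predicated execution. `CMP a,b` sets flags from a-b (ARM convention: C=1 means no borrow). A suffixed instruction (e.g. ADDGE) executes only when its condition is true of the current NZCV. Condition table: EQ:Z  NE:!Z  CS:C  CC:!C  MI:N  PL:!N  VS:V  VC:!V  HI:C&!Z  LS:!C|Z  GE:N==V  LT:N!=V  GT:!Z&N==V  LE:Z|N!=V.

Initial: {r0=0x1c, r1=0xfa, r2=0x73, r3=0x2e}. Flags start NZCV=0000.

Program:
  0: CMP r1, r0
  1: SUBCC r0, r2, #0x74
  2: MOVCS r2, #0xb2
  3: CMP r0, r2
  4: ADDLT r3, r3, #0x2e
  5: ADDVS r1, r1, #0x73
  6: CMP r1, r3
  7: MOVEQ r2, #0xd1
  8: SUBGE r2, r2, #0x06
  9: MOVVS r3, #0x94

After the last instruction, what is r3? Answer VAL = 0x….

[0] flags=1010 → (cmp)
[1] flags=1010 CC?F → skip
[2] flags=1010 CS?T → r2=0xb2
[3] flags=0000 → (cmp)
[4] flags=0000 LT?F → skip
[5] flags=0000 VS?F → skip
[6] flags=1010 → (cmp)
[7] flags=1010 EQ?F → skip
[8] flags=1010 GE?F → skip
[9] flags=1010 VS?F → skip

VAL = 0x2e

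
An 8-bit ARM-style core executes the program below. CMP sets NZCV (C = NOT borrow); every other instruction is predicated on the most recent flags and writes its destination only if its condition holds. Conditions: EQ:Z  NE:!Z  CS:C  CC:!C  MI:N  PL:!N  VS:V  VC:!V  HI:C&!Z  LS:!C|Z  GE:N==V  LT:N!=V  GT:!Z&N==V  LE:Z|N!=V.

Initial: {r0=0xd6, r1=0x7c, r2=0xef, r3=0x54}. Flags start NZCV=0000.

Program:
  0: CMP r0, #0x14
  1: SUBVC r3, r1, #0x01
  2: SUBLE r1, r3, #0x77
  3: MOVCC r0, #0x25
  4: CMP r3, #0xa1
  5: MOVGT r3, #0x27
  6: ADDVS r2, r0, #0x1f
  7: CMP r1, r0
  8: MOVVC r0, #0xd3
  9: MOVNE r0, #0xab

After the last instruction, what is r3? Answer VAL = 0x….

VAL = 0x27

[0] flags=1010 → (cmp)
[1] flags=1010 VC?T → r3=0x7b
[2] flags=1010 LE?T → r1=0x04
[3] flags=1010 CC?F → skip
[4] flags=1001 → (cmp)
[5] flags=1001 GT?T → r3=0x27
[6] flags=1001 VS?T → r2=0xf5
[7] flags=0000 → (cmp)
[8] flags=0000 VC?T → r0=0xd3
[9] flags=0000 NE?T → r0=0xab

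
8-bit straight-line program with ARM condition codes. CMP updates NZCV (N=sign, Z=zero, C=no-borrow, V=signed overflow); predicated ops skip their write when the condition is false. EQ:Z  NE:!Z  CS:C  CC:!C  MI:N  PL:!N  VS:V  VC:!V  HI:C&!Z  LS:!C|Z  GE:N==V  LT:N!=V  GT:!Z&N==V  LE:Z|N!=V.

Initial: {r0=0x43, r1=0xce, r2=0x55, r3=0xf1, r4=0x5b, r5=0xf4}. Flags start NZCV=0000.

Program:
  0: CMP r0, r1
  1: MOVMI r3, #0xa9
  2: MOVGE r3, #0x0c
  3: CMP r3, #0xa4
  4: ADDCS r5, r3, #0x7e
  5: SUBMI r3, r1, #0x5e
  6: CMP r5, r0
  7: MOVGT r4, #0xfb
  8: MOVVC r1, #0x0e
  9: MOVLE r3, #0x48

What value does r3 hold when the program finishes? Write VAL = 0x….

[0] flags=0000 → (cmp)
[1] flags=0000 MI?F → skip
[2] flags=0000 GE?T → r3=0x0c
[3] flags=0000 → (cmp)
[4] flags=0000 CS?F → skip
[5] flags=0000 MI?F → skip
[6] flags=1010 → (cmp)
[7] flags=1010 GT?F → skip
[8] flags=1010 VC?T → r1=0x0e
[9] flags=1010 LE?T → r3=0x48

VAL = 0x48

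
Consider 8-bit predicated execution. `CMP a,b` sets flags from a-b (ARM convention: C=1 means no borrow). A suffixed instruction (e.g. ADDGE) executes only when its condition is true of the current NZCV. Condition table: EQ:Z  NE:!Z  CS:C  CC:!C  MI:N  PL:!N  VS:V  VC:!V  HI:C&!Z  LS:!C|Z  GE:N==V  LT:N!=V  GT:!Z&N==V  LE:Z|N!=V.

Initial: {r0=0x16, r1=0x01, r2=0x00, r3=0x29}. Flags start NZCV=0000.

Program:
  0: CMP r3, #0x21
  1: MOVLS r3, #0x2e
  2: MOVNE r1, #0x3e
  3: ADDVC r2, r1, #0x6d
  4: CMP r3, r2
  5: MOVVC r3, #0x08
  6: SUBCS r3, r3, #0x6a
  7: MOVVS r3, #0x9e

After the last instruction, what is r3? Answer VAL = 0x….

VAL = 0x08

0: ✓ CMP  NZCV=0010
1: · MOVLS
2: ✓ MOVNE  r1←0x3e
3: ✓ ADDVC  r2←0xab
4: ✓ CMP  NZCV=0000
5: ✓ MOVVC  r3←0x08
6: · SUBCS
7: · MOVVS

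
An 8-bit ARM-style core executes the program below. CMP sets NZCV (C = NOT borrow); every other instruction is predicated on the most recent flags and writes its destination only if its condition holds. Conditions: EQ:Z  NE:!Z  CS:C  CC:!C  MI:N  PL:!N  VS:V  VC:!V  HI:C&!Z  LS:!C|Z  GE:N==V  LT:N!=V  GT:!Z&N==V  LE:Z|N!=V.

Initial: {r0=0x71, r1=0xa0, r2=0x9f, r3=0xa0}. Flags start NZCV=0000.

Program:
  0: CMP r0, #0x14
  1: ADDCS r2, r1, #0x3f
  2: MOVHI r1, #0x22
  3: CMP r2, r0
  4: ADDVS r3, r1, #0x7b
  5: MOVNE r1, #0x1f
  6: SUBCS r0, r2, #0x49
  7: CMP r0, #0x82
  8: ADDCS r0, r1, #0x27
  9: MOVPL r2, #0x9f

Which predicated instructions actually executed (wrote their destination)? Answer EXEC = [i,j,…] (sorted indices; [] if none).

0: ✓ CMP  NZCV=0010
1: ✓ ADDCS  r2←0xdf
2: ✓ MOVHI  r1←0x22
3: ✓ CMP  NZCV=0011
4: ✓ ADDVS  r3←0x9d
5: ✓ MOVNE  r1←0x1f
6: ✓ SUBCS  r0←0x96
7: ✓ CMP  NZCV=0010
8: ✓ ADDCS  r0←0x46
9: ✓ MOVPL  r2←0x9f

EXEC = [1,2,4,5,6,8,9]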